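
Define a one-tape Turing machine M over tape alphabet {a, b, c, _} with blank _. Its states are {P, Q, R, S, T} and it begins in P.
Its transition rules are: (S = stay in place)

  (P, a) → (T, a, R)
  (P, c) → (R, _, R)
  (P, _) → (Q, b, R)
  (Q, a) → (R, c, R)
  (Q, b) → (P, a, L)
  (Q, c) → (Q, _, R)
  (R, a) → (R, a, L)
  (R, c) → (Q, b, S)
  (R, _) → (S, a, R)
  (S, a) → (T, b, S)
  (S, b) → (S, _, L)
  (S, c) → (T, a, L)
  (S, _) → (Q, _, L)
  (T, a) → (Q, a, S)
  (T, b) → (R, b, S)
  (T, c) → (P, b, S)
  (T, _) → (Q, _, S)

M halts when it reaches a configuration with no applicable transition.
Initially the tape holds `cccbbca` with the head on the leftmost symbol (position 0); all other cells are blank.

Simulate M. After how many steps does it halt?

12

state=P head=0 tape=[c]ccbbca   (P,c)→(R,_,R)
state=R head=1 tape=_[c]cbbca   (R,c)→(Q,b,S)
state=Q head=1 tape=_[b]cbbca   (Q,b)→(P,a,L)
state=P head=0 tape=[_]acbbca   (P,_)→(Q,b,R)
state=Q head=1 tape=b[a]cbbca   (Q,a)→(R,c,R)
state=R head=2 tape=bc[c]bbca   (R,c)→(Q,b,S)
state=Q head=2 tape=bc[b]bbca   (Q,b)→(P,a,L)
state=P head=1 tape=b[c]abbca   (P,c)→(R,_,R)
state=R head=2 tape=b_[a]bbca   (R,a)→(R,a,L)
state=R head=1 tape=b[_]abbca   (R,_)→(S,a,R)
state=S head=2 tape=ba[a]bbca   (S,a)→(T,b,S)
state=T head=2 tape=ba[b]bbca   (T,b)→(R,b,S)
state=R head=2 tape=ba[b]bbca
M halts after 12 transitions.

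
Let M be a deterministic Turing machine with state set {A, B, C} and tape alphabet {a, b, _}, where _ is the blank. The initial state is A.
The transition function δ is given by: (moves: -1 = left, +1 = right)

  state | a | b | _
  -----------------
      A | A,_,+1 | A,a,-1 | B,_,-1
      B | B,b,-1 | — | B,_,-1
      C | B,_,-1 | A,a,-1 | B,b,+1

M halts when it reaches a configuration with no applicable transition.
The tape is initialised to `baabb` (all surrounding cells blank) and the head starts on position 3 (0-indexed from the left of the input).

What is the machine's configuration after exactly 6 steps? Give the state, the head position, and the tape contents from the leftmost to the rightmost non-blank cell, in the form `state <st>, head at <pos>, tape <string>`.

state=A head=3 tape=baa[b]b   (A,b)→(A,a,-1)
state=A head=2 tape=ba[a]ab   (A,a)→(A,_,+1)
state=A head=3 tape=ba_[a]b   (A,a)→(A,_,+1)
state=A head=4 tape=ba__[b]   (A,b)→(A,a,-1)
state=A head=3 tape=ba_[_]a   (A,_)→(B,_,-1)
state=B head=2 tape=ba[_]_a   (B,_)→(B,_,-1)
state=B head=1 tape=b[a]__a
After 6 steps: state B, head at 1, tape ba__a.

state B, head at 1, tape ba__a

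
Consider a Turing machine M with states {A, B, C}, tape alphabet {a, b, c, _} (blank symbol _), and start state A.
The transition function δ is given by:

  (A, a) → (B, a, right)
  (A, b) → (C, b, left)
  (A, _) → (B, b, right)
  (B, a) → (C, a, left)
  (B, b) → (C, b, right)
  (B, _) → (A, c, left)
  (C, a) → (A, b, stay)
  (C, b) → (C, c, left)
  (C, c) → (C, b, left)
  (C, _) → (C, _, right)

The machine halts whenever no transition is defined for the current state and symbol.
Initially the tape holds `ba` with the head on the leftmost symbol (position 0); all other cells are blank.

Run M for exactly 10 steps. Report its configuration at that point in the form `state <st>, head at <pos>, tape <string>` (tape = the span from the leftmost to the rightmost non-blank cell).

state=A head=0 tape=_[b]a   (A,b)→(C,b,left)
state=C head=-1 tape=[_]ba   (C,_)→(C,_,right)
state=C head=0 tape=_[b]a   (C,b)→(C,c,left)
state=C head=-1 tape=[_]ca   (C,_)→(C,_,right)
state=C head=0 tape=_[c]a   (C,c)→(C,b,left)
state=C head=-1 tape=[_]ba   (C,_)→(C,_,right)
state=C head=0 tape=_[b]a   (C,b)→(C,c,left)
state=C head=-1 tape=[_]ca   (C,_)→(C,_,right)
state=C head=0 tape=_[c]a   (C,c)→(C,b,left)
state=C head=-1 tape=[_]ba   (C,_)→(C,_,right)
state=C head=0 tape=_[b]a
After 10 steps: state C, head at 0, tape ba.

state C, head at 0, tape ba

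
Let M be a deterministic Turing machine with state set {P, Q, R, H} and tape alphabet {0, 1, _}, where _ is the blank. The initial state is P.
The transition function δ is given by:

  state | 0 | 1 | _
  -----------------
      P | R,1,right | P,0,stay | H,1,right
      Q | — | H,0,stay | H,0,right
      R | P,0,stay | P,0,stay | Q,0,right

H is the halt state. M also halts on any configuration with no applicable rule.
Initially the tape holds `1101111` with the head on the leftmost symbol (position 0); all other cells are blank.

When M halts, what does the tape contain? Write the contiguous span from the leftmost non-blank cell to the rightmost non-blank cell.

111111100

state=P head=0 tape=[1]101111___   (P,1)→(P,0,stay)
state=P head=0 tape=[0]101111___   (P,0)→(R,1,right)
state=R head=1 tape=1[1]01111___   (R,1)→(P,0,stay)
state=P head=1 tape=1[0]01111___   (P,0)→(R,1,right)
state=R head=2 tape=11[0]1111___   (R,0)→(P,0,stay)
state=P head=2 tape=11[0]1111___   (P,0)→(R,1,right)
state=R head=3 tape=111[1]111___   (R,1)→(P,0,stay)
state=P head=3 tape=111[0]111___   (P,0)→(R,1,right)
state=R head=4 tape=1111[1]11___   (R,1)→(P,0,stay)
state=P head=4 tape=1111[0]11___   (P,0)→(R,1,right)
state=R head=5 tape=11111[1]1___   (R,1)→(P,0,stay)
state=P head=5 tape=11111[0]1___   (P,0)→(R,1,right)
state=R head=6 tape=111111[1]___   (R,1)→(P,0,stay)
state=P head=6 tape=111111[0]___   (P,0)→(R,1,right)
state=R head=7 tape=1111111[_]__   (R,_)→(Q,0,right)
state=Q head=8 tape=11111110[_]_   (Q,_)→(H,0,right)
state=H head=9 tape=111111100[_]
The non-blank tape span at halt is 111111100.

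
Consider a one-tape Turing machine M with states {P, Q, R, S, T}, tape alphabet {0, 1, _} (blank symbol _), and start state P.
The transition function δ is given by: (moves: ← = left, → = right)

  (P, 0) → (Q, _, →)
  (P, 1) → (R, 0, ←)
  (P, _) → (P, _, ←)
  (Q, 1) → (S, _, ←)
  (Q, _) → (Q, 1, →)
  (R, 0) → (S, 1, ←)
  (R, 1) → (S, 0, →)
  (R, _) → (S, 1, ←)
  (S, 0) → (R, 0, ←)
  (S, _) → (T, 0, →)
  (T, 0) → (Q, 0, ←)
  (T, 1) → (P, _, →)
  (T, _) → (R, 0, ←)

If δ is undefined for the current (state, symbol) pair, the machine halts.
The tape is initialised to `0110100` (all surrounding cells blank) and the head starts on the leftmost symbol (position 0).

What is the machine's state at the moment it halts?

P | _[0]110100   read 0 → write _, move →, go to Q
Q | __[1]10100   read 1 → write _, move ←, go to S
S | _[_]_10100   read _ → write 0, move →, go to T
T | _0[_]10100   read _ → write 0, move ←, go to R
R | _[0]010100   read 0 → write 1, move ←, go to S
S | [_]1010100   read _ → write 0, move →, go to T
T | 0[1]010100   read 1 → write _, move →, go to P
P | 0_[0]10100   read 0 → write _, move →, go to Q
Q | 0__[1]0100   read 1 → write _, move ←, go to S
S | 0_[_]_0100   read _ → write 0, move →, go to T
T | 0_0[_]0100   read _ → write 0, move ←, go to R
R | 0_[0]00100   read 0 → write 1, move ←, go to S
S | 0[_]100100   read _ → write 0, move →, go to T
T | 00[1]00100   read 1 → write _, move →, go to P
P | 00_[0]0100   read 0 → write _, move →, go to Q
Q | 00__[0]100
No transition is defined for (Q, 0); M halts in state Q.

Q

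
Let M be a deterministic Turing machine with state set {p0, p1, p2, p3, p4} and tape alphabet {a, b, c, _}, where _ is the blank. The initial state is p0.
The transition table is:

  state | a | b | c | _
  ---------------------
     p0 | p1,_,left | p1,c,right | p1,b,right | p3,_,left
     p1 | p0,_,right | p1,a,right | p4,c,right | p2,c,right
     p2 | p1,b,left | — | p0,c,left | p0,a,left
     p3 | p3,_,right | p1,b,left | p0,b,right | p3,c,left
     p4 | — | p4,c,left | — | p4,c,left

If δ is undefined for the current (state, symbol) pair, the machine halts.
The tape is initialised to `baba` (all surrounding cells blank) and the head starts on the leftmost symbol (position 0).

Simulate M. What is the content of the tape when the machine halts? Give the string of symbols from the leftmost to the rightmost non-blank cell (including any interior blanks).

state=p0 head=0 tape=[b]aba___   (p0,b)→(p1,c,right)
state=p1 head=1 tape=c[a]ba___   (p1,a)→(p0,_,right)
state=p0 head=2 tape=c_[b]a___   (p0,b)→(p1,c,right)
state=p1 head=3 tape=c_c[a]___   (p1,a)→(p0,_,right)
state=p0 head=4 tape=c_c_[_]__   (p0,_)→(p3,_,left)
state=p3 head=3 tape=c_c[_]___   (p3,_)→(p3,c,left)
state=p3 head=2 tape=c_[c]c___   (p3,c)→(p0,b,right)
state=p0 head=3 tape=c_b[c]___   (p0,c)→(p1,b,right)
state=p1 head=4 tape=c_bb[_]__   (p1,_)→(p2,c,right)
state=p2 head=5 tape=c_bbc[_]_   (p2,_)→(p0,a,left)
state=p0 head=4 tape=c_bb[c]a_   (p0,c)→(p1,b,right)
state=p1 head=5 tape=c_bbb[a]_   (p1,a)→(p0,_,right)
state=p0 head=6 tape=c_bbb_[_]   (p0,_)→(p3,_,left)
state=p3 head=5 tape=c_bbb[_]_   (p3,_)→(p3,c,left)
state=p3 head=4 tape=c_bb[b]c_   (p3,b)→(p1,b,left)
state=p1 head=3 tape=c_b[b]bc_   (p1,b)→(p1,a,right)
state=p1 head=4 tape=c_ba[b]c_   (p1,b)→(p1,a,right)
state=p1 head=5 tape=c_baa[c]_   (p1,c)→(p4,c,right)
state=p4 head=6 tape=c_baac[_]   (p4,_)→(p4,c,left)
state=p4 head=5 tape=c_baa[c]c
The non-blank tape span at halt is c_baacc.

c_baacc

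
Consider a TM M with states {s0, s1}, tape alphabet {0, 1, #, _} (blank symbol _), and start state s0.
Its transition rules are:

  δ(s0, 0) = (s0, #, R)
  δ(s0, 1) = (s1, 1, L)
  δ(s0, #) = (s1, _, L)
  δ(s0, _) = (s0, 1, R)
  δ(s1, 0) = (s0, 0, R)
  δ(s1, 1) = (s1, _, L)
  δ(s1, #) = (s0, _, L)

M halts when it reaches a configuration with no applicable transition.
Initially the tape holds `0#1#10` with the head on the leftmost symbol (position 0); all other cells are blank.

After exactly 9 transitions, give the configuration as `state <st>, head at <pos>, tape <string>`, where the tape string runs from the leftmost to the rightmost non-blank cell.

s0 | _[0]#1#10   read 0 → write #, move R, go to s0
s0 | _#[#]1#10   read # → write _, move L, go to s1
s1 | _[#]_1#10   read # → write _, move L, go to s0
s0 | [_]__1#10   read _ → write 1, move R, go to s0
s0 | 1[_]_1#10   read _ → write 1, move R, go to s0
s0 | 11[_]1#10   read _ → write 1, move R, go to s0
s0 | 111[1]#10   read 1 → write 1, move L, go to s1
s1 | 11[1]1#10   read 1 → write _, move L, go to s1
s1 | 1[1]_1#10   read 1 → write _, move L, go to s1
s1 | [1]__1#10
After 9 steps: state s1, head at -1, tape 1__1#10.

state s1, head at -1, tape 1__1#10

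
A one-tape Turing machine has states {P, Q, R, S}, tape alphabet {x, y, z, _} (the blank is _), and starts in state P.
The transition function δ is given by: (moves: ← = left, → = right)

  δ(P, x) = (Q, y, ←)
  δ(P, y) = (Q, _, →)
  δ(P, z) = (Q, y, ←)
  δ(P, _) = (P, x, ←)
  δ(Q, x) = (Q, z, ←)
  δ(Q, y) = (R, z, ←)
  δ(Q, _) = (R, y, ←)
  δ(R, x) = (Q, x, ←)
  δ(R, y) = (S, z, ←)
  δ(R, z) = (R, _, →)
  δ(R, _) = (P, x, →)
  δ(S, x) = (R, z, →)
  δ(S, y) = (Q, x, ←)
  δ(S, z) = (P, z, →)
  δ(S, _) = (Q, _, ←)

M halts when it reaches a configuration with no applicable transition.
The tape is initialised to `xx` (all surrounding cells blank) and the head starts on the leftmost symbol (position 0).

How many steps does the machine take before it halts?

12

state=P head=0 tape=____[x]x   (P,x)→(Q,y,←)
state=Q head=-1 tape=___[_]yx   (Q,_)→(R,y,←)
state=R head=-2 tape=__[_]yyx   (R,_)→(P,x,→)
state=P head=-1 tape=__x[y]yx   (P,y)→(Q,_,→)
state=Q head=0 tape=__x_[y]x   (Q,y)→(R,z,←)
state=R head=-1 tape=__x[_]zx   (R,_)→(P,x,→)
state=P head=0 tape=__xx[z]x   (P,z)→(Q,y,←)
state=Q head=-1 tape=__x[x]yx   (Q,x)→(Q,z,←)
state=Q head=-2 tape=__[x]zyx   (Q,x)→(Q,z,←)
state=Q head=-3 tape=_[_]zzyx   (Q,_)→(R,y,←)
state=R head=-4 tape=[_]yzzyx   (R,_)→(P,x,→)
state=P head=-3 tape=x[y]zzyx   (P,y)→(Q,_,→)
state=Q head=-2 tape=x_[z]zyx
M halts after 12 transitions.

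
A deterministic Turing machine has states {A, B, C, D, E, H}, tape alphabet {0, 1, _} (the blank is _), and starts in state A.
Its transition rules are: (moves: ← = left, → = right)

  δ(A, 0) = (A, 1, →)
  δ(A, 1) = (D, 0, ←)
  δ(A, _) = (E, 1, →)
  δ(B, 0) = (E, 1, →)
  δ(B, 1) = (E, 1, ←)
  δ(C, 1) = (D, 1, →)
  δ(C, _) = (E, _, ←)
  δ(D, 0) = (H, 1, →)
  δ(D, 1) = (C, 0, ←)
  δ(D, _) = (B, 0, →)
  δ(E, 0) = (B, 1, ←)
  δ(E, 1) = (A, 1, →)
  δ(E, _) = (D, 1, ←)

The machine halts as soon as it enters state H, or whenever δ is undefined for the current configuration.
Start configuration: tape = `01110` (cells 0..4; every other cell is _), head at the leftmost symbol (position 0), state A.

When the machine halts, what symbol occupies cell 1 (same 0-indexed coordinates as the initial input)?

0

state=A head=0 tape=____[0]1110   (A,0)→(A,1,→)
state=A head=1 tape=____1[1]110   (A,1)→(D,0,←)
state=D head=0 tape=____[1]0110   (D,1)→(C,0,←)
state=C head=-1 tape=___[_]00110   (C,_)→(E,_,←)
state=E head=-2 tape=__[_]_00110   (E,_)→(D,1,←)
state=D head=-3 tape=_[_]1_00110   (D,_)→(B,0,→)
state=B head=-2 tape=_0[1]_00110   (B,1)→(E,1,←)
state=E head=-3 tape=_[0]1_00110   (E,0)→(B,1,←)
state=B head=-4 tape=[_]11_00110
Cell 1 holds 0 when M halts.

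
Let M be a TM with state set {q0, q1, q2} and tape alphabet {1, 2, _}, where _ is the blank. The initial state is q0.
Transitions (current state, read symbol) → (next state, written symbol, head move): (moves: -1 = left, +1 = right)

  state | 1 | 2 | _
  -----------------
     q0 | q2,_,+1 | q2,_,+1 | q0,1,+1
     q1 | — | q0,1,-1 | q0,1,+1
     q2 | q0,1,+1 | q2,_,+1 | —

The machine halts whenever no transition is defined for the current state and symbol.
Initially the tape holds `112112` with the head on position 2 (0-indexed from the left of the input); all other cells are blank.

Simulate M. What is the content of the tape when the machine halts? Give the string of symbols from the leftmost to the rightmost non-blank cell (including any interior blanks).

q0 | 11[2]112_   read 2 → write _, move +1, go to q2
q2 | 11_[1]12_   read 1 → write 1, move +1, go to q0
q0 | 11_1[1]2_   read 1 → write _, move +1, go to q2
q2 | 11_1_[2]_   read 2 → write _, move +1, go to q2
q2 | 11_1__[_]
The non-blank tape span at halt is 11_1.

11_1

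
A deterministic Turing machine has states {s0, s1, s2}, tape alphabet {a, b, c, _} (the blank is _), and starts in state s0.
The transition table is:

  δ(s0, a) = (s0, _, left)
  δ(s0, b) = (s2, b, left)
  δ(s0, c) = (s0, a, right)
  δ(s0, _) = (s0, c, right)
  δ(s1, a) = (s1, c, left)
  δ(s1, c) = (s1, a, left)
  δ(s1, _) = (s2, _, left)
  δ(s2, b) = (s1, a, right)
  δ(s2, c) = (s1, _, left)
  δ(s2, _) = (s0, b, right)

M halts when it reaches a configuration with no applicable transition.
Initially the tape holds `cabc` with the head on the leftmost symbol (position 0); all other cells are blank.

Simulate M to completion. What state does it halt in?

s0 | ___[c]abc   read c → write a, move right, go to s0
s0 | ___a[a]bc   read a → write _, move left, go to s0
s0 | ___[a]_bc   read a → write _, move left, go to s0
s0 | __[_]__bc   read _ → write c, move right, go to s0
s0 | __c[_]_bc   read _ → write c, move right, go to s0
s0 | __cc[_]bc   read _ → write c, move right, go to s0
s0 | __ccc[b]c   read b → write b, move left, go to s2
s2 | __cc[c]bc   read c → write _, move left, go to s1
s1 | __c[c]_bc   read c → write a, move left, go to s1
s1 | __[c]a_bc   read c → write a, move left, go to s1
s1 | _[_]aa_bc   read _ → write _, move left, go to s2
s2 | [_]_aa_bc   read _ → write b, move right, go to s0
s0 | b[_]aa_bc   read _ → write c, move right, go to s0
s0 | bc[a]a_bc   read a → write _, move left, go to s0
s0 | b[c]_a_bc   read c → write a, move right, go to s0
s0 | ba[_]a_bc   read _ → write c, move right, go to s0
s0 | bac[a]_bc   read a → write _, move left, go to s0
s0 | ba[c]__bc   read c → write a, move right, go to s0
s0 | baa[_]_bc   read _ → write c, move right, go to s0
s0 | baac[_]bc   read _ → write c, move right, go to s0
s0 | baacc[b]c   read b → write b, move left, go to s2
s2 | baac[c]bc   read c → write _, move left, go to s1
s1 | baa[c]_bc   read c → write a, move left, go to s1
s1 | ba[a]a_bc   read a → write c, move left, go to s1
s1 | b[a]ca_bc   read a → write c, move left, go to s1
s1 | [b]cca_bc
No transition is defined for (s1, b); M halts in state s1.

s1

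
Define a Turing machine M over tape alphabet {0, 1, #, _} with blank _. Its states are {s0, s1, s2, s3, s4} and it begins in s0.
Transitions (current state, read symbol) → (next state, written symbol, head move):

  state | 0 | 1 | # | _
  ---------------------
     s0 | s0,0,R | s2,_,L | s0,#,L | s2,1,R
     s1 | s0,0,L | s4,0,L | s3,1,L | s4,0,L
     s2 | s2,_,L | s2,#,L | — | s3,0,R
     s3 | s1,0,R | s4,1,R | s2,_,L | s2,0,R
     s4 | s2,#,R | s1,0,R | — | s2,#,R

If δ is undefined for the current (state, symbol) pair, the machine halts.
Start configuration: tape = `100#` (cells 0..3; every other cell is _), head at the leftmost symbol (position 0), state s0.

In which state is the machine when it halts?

s0 | ___[1]00#   read 1 → write _, move L, go to s2
s2 | __[_]_00#   read _ → write 0, move R, go to s3
s3 | __0[_]00#   read _ → write 0, move R, go to s2
s2 | __00[0]0#   read 0 → write _, move L, go to s2
s2 | __0[0]_0#   read 0 → write _, move L, go to s2
s2 | __[0]__0#   read 0 → write _, move L, go to s2
s2 | _[_]___0#   read _ → write 0, move R, go to s3
s3 | _0[_]__0#   read _ → write 0, move R, go to s2
s2 | _00[_]_0#   read _ → write 0, move R, go to s3
s3 | _000[_]0#   read _ → write 0, move R, go to s2
s2 | _0000[0]#   read 0 → write _, move L, go to s2
s2 | _000[0]_#   read 0 → write _, move L, go to s2
s2 | _00[0]__#   read 0 → write _, move L, go to s2
s2 | _0[0]___#   read 0 → write _, move L, go to s2
s2 | _[0]____#   read 0 → write _, move L, go to s2
s2 | [_]_____#   read _ → write 0, move R, go to s3
s3 | 0[_]____#   read _ → write 0, move R, go to s2
s2 | 00[_]___#   read _ → write 0, move R, go to s3
s3 | 000[_]__#   read _ → write 0, move R, go to s2
s2 | 0000[_]_#   read _ → write 0, move R, go to s3
s3 | 00000[_]#   read _ → write 0, move R, go to s2
s2 | 000000[#]
No transition is defined for (s2, #); M halts in state s2.

s2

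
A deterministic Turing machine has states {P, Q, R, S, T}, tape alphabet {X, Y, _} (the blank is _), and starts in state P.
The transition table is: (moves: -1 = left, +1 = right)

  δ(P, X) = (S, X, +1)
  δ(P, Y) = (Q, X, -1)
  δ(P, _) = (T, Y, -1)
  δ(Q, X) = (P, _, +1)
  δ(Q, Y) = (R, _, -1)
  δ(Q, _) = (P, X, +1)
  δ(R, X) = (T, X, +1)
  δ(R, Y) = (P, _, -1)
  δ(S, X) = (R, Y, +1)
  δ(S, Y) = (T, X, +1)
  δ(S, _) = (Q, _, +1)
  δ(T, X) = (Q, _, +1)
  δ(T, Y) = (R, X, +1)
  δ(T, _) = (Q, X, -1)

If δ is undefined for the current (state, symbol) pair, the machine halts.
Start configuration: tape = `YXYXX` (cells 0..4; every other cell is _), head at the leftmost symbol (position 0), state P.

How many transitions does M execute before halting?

16

P | _[Y]XYXX___   read Y → write X, move -1, go to Q
Q | [_]XXYXX___   read _ → write X, move +1, go to P
P | X[X]XYXX___   read X → write X, move +1, go to S
S | XX[X]YXX___   read X → write Y, move +1, go to R
R | XXY[Y]XX___   read Y → write _, move -1, go to P
P | XX[Y]_XX___   read Y → write X, move -1, go to Q
Q | X[X]X_XX___   read X → write _, move +1, go to P
P | X_[X]_XX___   read X → write X, move +1, go to S
S | X_X[_]XX___   read _ → write _, move +1, go to Q
Q | X_X_[X]X___   read X → write _, move +1, go to P
P | X_X__[X]___   read X → write X, move +1, go to S
S | X_X__X[_]__   read _ → write _, move +1, go to Q
Q | X_X__X_[_]_   read _ → write X, move +1, go to P
P | X_X__X_X[_]   read _ → write Y, move -1, go to T
T | X_X__X_[X]Y   read X → write _, move +1, go to Q
Q | X_X__X__[Y]   read Y → write _, move -1, go to R
R | X_X__X_[_]_
M halts after 16 transitions.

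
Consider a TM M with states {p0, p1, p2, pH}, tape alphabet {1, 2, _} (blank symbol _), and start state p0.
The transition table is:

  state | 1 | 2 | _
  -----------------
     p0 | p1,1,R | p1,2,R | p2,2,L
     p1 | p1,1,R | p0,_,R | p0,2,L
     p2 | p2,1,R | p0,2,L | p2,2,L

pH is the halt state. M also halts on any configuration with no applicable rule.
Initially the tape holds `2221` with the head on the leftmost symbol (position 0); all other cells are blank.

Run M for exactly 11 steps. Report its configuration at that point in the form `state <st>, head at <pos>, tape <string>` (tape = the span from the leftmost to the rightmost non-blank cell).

state=p0 head=0 tape=[2]221__   (p0,2)→(p1,2,R)
state=p1 head=1 tape=2[2]21__   (p1,2)→(p0,_,R)
state=p0 head=2 tape=2_[2]1__   (p0,2)→(p1,2,R)
state=p1 head=3 tape=2_2[1]__   (p1,1)→(p1,1,R)
state=p1 head=4 tape=2_21[_]_   (p1,_)→(p0,2,L)
state=p0 head=3 tape=2_2[1]2_   (p0,1)→(p1,1,R)
state=p1 head=4 tape=2_21[2]_   (p1,2)→(p0,_,R)
state=p0 head=5 tape=2_21_[_]   (p0,_)→(p2,2,L)
state=p2 head=4 tape=2_21[_]2   (p2,_)→(p2,2,L)
state=p2 head=3 tape=2_2[1]22   (p2,1)→(p2,1,R)
state=p2 head=4 tape=2_21[2]2   (p2,2)→(p0,2,L)
state=p0 head=3 tape=2_2[1]22
After 11 steps: state p0, head at 3, tape 2_2122.

state p0, head at 3, tape 2_2122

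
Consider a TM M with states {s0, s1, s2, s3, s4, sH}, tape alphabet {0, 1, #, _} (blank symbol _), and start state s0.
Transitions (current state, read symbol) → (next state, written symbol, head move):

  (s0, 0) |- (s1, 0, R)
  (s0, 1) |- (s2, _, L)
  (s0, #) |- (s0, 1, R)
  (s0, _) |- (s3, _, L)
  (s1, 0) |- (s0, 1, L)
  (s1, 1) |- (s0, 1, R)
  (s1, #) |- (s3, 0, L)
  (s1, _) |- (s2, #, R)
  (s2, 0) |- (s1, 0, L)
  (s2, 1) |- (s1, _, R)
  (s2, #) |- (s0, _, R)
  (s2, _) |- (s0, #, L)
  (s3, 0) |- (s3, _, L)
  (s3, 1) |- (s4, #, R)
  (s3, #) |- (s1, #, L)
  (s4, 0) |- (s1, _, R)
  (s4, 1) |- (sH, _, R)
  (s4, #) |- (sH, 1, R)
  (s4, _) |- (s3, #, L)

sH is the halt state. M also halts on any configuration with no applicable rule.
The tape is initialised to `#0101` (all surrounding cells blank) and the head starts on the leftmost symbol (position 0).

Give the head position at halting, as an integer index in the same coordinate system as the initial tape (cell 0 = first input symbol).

state=s0 head=0 tape=[#]0101_   (s0,#)→(s0,1,R)
state=s0 head=1 tape=1[0]101_   (s0,0)→(s1,0,R)
state=s1 head=2 tape=10[1]01_   (s1,1)→(s0,1,R)
state=s0 head=3 tape=101[0]1_   (s0,0)→(s1,0,R)
state=s1 head=4 tape=1010[1]_   (s1,1)→(s0,1,R)
state=s0 head=5 tape=10101[_]   (s0,_)→(s3,_,L)
state=s3 head=4 tape=1010[1]_   (s3,1)→(s4,#,R)
state=s4 head=5 tape=1010#[_]   (s4,_)→(s3,#,L)
state=s3 head=4 tape=1010[#]#   (s3,#)→(s1,#,L)
state=s1 head=3 tape=101[0]##   (s1,0)→(s0,1,L)
state=s0 head=2 tape=10[1]1##   (s0,1)→(s2,_,L)
state=s2 head=1 tape=1[0]_1##   (s2,0)→(s1,0,L)
state=s1 head=0 tape=[1]0_1##   (s1,1)→(s0,1,R)
state=s0 head=1 tape=1[0]_1##   (s0,0)→(s1,0,R)
state=s1 head=2 tape=10[_]1##   (s1,_)→(s2,#,R)
state=s2 head=3 tape=10#[1]##   (s2,1)→(s1,_,R)
state=s1 head=4 tape=10#_[#]#   (s1,#)→(s3,0,L)
state=s3 head=3 tape=10#[_]0#
At halt the head is at cell 3.

3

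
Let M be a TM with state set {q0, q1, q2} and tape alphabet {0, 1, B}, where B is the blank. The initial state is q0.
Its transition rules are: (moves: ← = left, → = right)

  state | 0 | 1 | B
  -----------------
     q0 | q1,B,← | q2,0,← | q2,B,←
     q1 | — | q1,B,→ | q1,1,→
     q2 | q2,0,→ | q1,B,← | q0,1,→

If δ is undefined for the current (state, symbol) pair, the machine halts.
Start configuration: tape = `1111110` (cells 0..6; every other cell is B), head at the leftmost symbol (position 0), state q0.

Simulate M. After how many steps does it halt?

10

q0 | B[1]111110   read 1 → write 0, move ←, go to q2
q2 | [B]0111110   read B → write 1, move →, go to q0
q0 | 1[0]111110   read 0 → write B, move ←, go to q1
q1 | [1]B111110   read 1 → write B, move →, go to q1
q1 | B[B]111110   read B → write 1, move →, go to q1
q1 | B1[1]11110   read 1 → write B, move →, go to q1
q1 | B1B[1]1110   read 1 → write B, move →, go to q1
q1 | B1BB[1]110   read 1 → write B, move →, go to q1
q1 | B1BBB[1]10   read 1 → write B, move →, go to q1
q1 | B1BBBB[1]0   read 1 → write B, move →, go to q1
q1 | B1BBBBB[0]
M halts after 10 transitions.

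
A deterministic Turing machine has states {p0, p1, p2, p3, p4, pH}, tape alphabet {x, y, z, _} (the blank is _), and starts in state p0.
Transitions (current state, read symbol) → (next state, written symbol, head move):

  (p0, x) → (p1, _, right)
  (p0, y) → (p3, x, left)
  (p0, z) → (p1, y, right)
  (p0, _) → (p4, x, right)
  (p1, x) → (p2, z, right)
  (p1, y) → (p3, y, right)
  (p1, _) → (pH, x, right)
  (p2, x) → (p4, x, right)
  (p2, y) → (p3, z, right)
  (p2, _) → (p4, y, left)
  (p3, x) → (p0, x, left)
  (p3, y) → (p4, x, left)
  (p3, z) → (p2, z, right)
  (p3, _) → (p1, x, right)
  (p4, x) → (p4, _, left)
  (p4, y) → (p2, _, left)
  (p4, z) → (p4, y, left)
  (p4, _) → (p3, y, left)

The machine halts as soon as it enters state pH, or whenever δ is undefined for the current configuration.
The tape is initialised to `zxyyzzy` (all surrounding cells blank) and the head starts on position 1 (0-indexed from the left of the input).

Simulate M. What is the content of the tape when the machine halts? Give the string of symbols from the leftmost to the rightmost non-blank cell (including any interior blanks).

xyxxyxy_xzzy

state=p0 head=1 tape=_____z[x]yyzzy   (p0,x)→(p1,_,right)
state=p1 head=2 tape=_____z_[y]yzzy   (p1,y)→(p3,y,right)
state=p3 head=3 tape=_____z_y[y]zzy   (p3,y)→(p4,x,left)
state=p4 head=2 tape=_____z_[y]xzzy   (p4,y)→(p2,_,left)
state=p2 head=1 tape=_____z[_]_xzzy   (p2,_)→(p4,y,left)
state=p4 head=0 tape=_____[z]y_xzzy   (p4,z)→(p4,y,left)
state=p4 head=-1 tape=____[_]yy_xzzy   (p4,_)→(p3,y,left)
state=p3 head=-2 tape=___[_]yyy_xzzy   (p3,_)→(p1,x,right)
state=p1 head=-1 tape=___x[y]yy_xzzy   (p1,y)→(p3,y,right)
state=p3 head=0 tape=___xy[y]y_xzzy   (p3,y)→(p4,x,left)
state=p4 head=-1 tape=___x[y]xy_xzzy   (p4,y)→(p2,_,left)
state=p2 head=-2 tape=___[x]_xy_xzzy   (p2,x)→(p4,x,right)
state=p4 head=-1 tape=___x[_]xy_xzzy   (p4,_)→(p3,y,left)
state=p3 head=-2 tape=___[x]yxy_xzzy   (p3,x)→(p0,x,left)
state=p0 head=-3 tape=__[_]xyxy_xzzy   (p0,_)→(p4,x,right)
state=p4 head=-2 tape=__x[x]yxy_xzzy   (p4,x)→(p4,_,left)
state=p4 head=-3 tape=__[x]_yxy_xzzy   (p4,x)→(p4,_,left)
state=p4 head=-4 tape=_[_]__yxy_xzzy   (p4,_)→(p3,y,left)
state=p3 head=-5 tape=[_]y__yxy_xzzy   (p3,_)→(p1,x,right)
state=p1 head=-4 tape=x[y]__yxy_xzzy   (p1,y)→(p3,y,right)
state=p3 head=-3 tape=xy[_]_yxy_xzzy   (p3,_)→(p1,x,right)
state=p1 head=-2 tape=xyx[_]yxy_xzzy   (p1,_)→(pH,x,right)
state=pH head=-1 tape=xyxx[y]xy_xzzy
The non-blank tape span at halt is xyxxyxy_xzzy.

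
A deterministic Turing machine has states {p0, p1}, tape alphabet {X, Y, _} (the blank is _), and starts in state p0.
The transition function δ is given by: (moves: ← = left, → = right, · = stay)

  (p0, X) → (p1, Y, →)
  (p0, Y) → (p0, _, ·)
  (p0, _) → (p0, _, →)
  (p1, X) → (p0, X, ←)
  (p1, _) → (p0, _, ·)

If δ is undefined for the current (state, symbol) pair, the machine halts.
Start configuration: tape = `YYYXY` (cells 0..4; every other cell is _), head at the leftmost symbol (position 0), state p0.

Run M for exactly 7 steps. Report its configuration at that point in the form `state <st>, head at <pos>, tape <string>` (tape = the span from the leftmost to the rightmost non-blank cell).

state p1, head at 4, tape YY

p0 | [Y]YYXY   read Y → write _, move ·, go to p0
p0 | [_]YYXY   read _ → write _, move →, go to p0
p0 | _[Y]YXY   read Y → write _, move ·, go to p0
p0 | _[_]YXY   read _ → write _, move →, go to p0
p0 | __[Y]XY   read Y → write _, move ·, go to p0
p0 | __[_]XY   read _ → write _, move →, go to p0
p0 | ___[X]Y   read X → write Y, move →, go to p1
p1 | ___Y[Y]
After 7 steps: state p1, head at 4, tape YY.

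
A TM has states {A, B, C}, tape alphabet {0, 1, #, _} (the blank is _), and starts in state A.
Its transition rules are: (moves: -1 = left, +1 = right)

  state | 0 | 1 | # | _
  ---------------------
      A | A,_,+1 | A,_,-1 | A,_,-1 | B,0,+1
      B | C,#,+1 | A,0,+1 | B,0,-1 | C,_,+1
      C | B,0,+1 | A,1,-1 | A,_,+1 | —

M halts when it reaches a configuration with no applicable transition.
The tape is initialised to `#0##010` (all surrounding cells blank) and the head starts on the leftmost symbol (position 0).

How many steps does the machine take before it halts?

19

state=A head=0 tape=_[#]0##010___   (A,#)→(A,_,-1)
state=A head=-1 tape=[_]_0##010___   (A,_)→(B,0,+1)
state=B head=0 tape=0[_]0##010___   (B,_)→(C,_,+1)
state=C head=1 tape=0_[0]##010___   (C,0)→(B,0,+1)
state=B head=2 tape=0_0[#]#010___   (B,#)→(B,0,-1)
state=B head=1 tape=0_[0]0#010___   (B,0)→(C,#,+1)
state=C head=2 tape=0_#[0]#010___   (C,0)→(B,0,+1)
state=B head=3 tape=0_#0[#]010___   (B,#)→(B,0,-1)
state=B head=2 tape=0_#[0]0010___   (B,0)→(C,#,+1)
state=C head=3 tape=0_##[0]010___   (C,0)→(B,0,+1)
state=B head=4 tape=0_##0[0]10___   (B,0)→(C,#,+1)
state=C head=5 tape=0_##0#[1]0___   (C,1)→(A,1,-1)
state=A head=4 tape=0_##0[#]10___   (A,#)→(A,_,-1)
state=A head=3 tape=0_##[0]_10___   (A,0)→(A,_,+1)
state=A head=4 tape=0_##_[_]10___   (A,_)→(B,0,+1)
state=B head=5 tape=0_##_0[1]0___   (B,1)→(A,0,+1)
state=A head=6 tape=0_##_00[0]___   (A,0)→(A,_,+1)
state=A head=7 tape=0_##_00_[_]__   (A,_)→(B,0,+1)
state=B head=8 tape=0_##_00_0[_]_   (B,_)→(C,_,+1)
state=C head=9 tape=0_##_00_0_[_]
M halts after 19 transitions.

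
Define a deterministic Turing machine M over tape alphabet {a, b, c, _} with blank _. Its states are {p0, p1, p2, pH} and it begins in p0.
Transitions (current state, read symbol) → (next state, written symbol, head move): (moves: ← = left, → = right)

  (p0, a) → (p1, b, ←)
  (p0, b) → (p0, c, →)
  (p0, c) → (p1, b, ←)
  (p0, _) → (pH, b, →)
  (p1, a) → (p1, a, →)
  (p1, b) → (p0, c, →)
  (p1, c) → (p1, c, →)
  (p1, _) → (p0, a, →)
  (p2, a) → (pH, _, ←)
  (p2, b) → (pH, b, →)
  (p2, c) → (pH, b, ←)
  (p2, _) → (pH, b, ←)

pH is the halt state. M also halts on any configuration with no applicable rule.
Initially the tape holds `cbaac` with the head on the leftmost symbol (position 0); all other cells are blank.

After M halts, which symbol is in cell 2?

p0 | _[c]baac__   read c → write b, move ←, go to p1
p1 | [_]bbaac__   read _ → write a, move →, go to p0
p0 | a[b]baac__   read b → write c, move →, go to p0
p0 | ac[b]aac__   read b → write c, move →, go to p0
p0 | acc[a]ac__   read a → write b, move ←, go to p1
p1 | ac[c]bac__   read c → write c, move →, go to p1
p1 | acc[b]ac__   read b → write c, move →, go to p0
p0 | accc[a]c__   read a → write b, move ←, go to p1
p1 | acc[c]bc__   read c → write c, move →, go to p1
p1 | accc[b]c__   read b → write c, move →, go to p0
p0 | acccc[c]__   read c → write b, move ←, go to p1
p1 | accc[c]b__   read c → write c, move →, go to p1
p1 | acccc[b]__   read b → write c, move →, go to p0
p0 | accccc[_]_   read _ → write b, move →, go to pH
pH | acccccb[_]
Cell 2 holds c when M halts.

c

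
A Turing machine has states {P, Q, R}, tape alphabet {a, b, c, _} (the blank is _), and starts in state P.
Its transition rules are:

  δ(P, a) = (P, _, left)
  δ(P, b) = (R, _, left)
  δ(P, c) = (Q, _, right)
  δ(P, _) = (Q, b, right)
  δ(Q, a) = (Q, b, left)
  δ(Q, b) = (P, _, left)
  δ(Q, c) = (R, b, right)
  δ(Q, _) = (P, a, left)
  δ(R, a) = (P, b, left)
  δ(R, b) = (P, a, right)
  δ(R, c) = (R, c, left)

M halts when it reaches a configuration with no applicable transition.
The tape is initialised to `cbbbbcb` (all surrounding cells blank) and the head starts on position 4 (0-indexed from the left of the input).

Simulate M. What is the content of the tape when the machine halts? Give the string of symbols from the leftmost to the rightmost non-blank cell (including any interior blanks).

state=P head=4 tape=_cbbb[b]cb__   (P,b)→(R,_,left)
state=R head=3 tape=_cbb[b]_cb__   (R,b)→(P,a,right)
state=P head=4 tape=_cbba[_]cb__   (P,_)→(Q,b,right)
state=Q head=5 tape=_cbbab[c]b__   (Q,c)→(R,b,right)
state=R head=6 tape=_cbbabb[b]__   (R,b)→(P,a,right)
state=P head=7 tape=_cbbabba[_]_   (P,_)→(Q,b,right)
state=Q head=8 tape=_cbbabbab[_]   (Q,_)→(P,a,left)
state=P head=7 tape=_cbbabba[b]a   (P,b)→(R,_,left)
state=R head=6 tape=_cbbabb[a]_a   (R,a)→(P,b,left)
state=P head=5 tape=_cbbab[b]b_a   (P,b)→(R,_,left)
state=R head=4 tape=_cbba[b]_b_a   (R,b)→(P,a,right)
state=P head=5 tape=_cbbaa[_]b_a   (P,_)→(Q,b,right)
state=Q head=6 tape=_cbbaab[b]_a   (Q,b)→(P,_,left)
state=P head=5 tape=_cbbaa[b]__a   (P,b)→(R,_,left)
state=R head=4 tape=_cbba[a]___a   (R,a)→(P,b,left)
state=P head=3 tape=_cbb[a]b___a   (P,a)→(P,_,left)
state=P head=2 tape=_cb[b]_b___a   (P,b)→(R,_,left)
state=R head=1 tape=_c[b]__b___a   (R,b)→(P,a,right)
state=P head=2 tape=_ca[_]_b___a   (P,_)→(Q,b,right)
state=Q head=3 tape=_cab[_]b___a   (Q,_)→(P,a,left)
state=P head=2 tape=_ca[b]ab___a   (P,b)→(R,_,left)
state=R head=1 tape=_c[a]_ab___a   (R,a)→(P,b,left)
state=P head=0 tape=_[c]b_ab___a   (P,c)→(Q,_,right)
state=Q head=1 tape=__[b]_ab___a   (Q,b)→(P,_,left)
state=P head=0 tape=_[_]__ab___a   (P,_)→(Q,b,right)
state=Q head=1 tape=_b[_]_ab___a   (Q,_)→(P,a,left)
state=P head=0 tape=_[b]a_ab___a   (P,b)→(R,_,left)
state=R head=-1 tape=[_]_a_ab___a
The non-blank tape span at halt is a_ab___a.

a_ab___a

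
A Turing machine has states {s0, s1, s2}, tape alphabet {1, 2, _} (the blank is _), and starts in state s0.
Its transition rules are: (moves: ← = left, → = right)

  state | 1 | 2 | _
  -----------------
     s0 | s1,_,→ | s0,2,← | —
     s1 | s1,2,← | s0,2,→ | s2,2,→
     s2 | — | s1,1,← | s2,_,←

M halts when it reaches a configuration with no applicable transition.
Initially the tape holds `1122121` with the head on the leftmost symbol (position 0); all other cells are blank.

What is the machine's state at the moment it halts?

state=s0 head=0 tape=[1]122121   (s0,1)→(s1,_,→)
state=s1 head=1 tape=_[1]22121   (s1,1)→(s1,2,←)
state=s1 head=0 tape=[_]222121   (s1,_)→(s2,2,→)
state=s2 head=1 tape=2[2]22121   (s2,2)→(s1,1,←)
state=s1 head=0 tape=[2]122121   (s1,2)→(s0,2,→)
state=s0 head=1 tape=2[1]22121   (s0,1)→(s1,_,→)
state=s1 head=2 tape=2_[2]2121   (s1,2)→(s0,2,→)
state=s0 head=3 tape=2_2[2]121   (s0,2)→(s0,2,←)
state=s0 head=2 tape=2_[2]2121   (s0,2)→(s0,2,←)
state=s0 head=1 tape=2[_]22121
No transition is defined for (s0, _); M halts in state s0.

s0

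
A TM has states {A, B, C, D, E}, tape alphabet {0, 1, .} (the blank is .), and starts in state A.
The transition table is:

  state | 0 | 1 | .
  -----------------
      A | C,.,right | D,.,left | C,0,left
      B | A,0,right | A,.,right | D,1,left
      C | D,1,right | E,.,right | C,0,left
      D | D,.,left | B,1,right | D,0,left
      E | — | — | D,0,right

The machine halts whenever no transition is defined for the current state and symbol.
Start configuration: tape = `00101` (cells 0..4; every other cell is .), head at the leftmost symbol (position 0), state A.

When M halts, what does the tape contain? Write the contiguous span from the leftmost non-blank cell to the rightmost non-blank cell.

state=A head=0 tape=[0]0101   (A,0)→(C,.,right)
state=C head=1 tape=.[0]101   (C,0)→(D,1,right)
state=D head=2 tape=.1[1]01   (D,1)→(B,1,right)
state=B head=3 tape=.11[0]1   (B,0)→(A,0,right)
state=A head=4 tape=.110[1]   (A,1)→(D,.,left)
state=D head=3 tape=.11[0].   (D,0)→(D,.,left)
state=D head=2 tape=.1[1]..   (D,1)→(B,1,right)
state=B head=3 tape=.11[.].   (B,.)→(D,1,left)
state=D head=2 tape=.1[1]1.   (D,1)→(B,1,right)
state=B head=3 tape=.11[1].   (B,1)→(A,.,right)
state=A head=4 tape=.11.[.]   (A,.)→(C,0,left)
state=C head=3 tape=.11[.]0   (C,.)→(C,0,left)
state=C head=2 tape=.1[1]00   (C,1)→(E,.,right)
state=E head=3 tape=.1.[0]0
The non-blank tape span at halt is 1.00.

1.00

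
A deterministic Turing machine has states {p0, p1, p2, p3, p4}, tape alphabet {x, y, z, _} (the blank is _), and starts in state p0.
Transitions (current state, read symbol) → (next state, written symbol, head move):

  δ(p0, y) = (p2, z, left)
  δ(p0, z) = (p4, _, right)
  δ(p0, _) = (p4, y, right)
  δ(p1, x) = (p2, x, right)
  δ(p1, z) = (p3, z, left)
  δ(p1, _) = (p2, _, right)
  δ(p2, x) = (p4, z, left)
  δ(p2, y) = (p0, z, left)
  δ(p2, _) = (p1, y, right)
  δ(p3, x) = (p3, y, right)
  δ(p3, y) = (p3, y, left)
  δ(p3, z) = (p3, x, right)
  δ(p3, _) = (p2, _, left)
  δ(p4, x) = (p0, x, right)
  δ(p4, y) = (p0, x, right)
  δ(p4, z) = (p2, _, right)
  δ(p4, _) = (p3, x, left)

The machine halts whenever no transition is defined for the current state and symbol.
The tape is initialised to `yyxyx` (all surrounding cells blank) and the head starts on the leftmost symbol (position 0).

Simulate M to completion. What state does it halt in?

p2

state=p0 head=0 tape=___[y]yxyx   (p0,y)→(p2,z,left)
state=p2 head=-1 tape=__[_]zyxyx   (p2,_)→(p1,y,right)
state=p1 head=0 tape=__y[z]yxyx   (p1,z)→(p3,z,left)
state=p3 head=-1 tape=__[y]zyxyx   (p3,y)→(p3,y,left)
state=p3 head=-2 tape=_[_]yzyxyx   (p3,_)→(p2,_,left)
state=p2 head=-3 tape=[_]_yzyxyx   (p2,_)→(p1,y,right)
state=p1 head=-2 tape=y[_]yzyxyx   (p1,_)→(p2,_,right)
state=p2 head=-1 tape=y_[y]zyxyx   (p2,y)→(p0,z,left)
state=p0 head=-2 tape=y[_]zzyxyx   (p0,_)→(p4,y,right)
state=p4 head=-1 tape=yy[z]zyxyx   (p4,z)→(p2,_,right)
state=p2 head=0 tape=yy_[z]yxyx
No transition is defined for (p2, z); M halts in state p2.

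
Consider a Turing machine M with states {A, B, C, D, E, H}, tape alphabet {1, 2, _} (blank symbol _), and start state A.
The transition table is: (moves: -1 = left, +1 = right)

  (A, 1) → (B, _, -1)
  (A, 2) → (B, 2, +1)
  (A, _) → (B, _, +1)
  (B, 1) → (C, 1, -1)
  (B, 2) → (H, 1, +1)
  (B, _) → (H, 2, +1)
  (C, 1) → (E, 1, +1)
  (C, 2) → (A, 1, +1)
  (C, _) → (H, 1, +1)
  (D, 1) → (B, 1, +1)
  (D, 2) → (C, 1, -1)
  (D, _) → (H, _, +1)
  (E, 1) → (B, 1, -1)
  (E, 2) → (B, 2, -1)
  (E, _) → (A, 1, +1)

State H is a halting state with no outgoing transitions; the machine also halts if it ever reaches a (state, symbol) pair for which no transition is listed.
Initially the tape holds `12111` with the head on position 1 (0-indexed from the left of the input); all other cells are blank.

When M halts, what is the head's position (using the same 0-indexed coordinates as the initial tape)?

state=A head=1 tape=_1[2]111   (A,2)→(B,2,+1)
state=B head=2 tape=_12[1]11   (B,1)→(C,1,-1)
state=C head=1 tape=_1[2]111   (C,2)→(A,1,+1)
state=A head=2 tape=_11[1]11   (A,1)→(B,_,-1)
state=B head=1 tape=_1[1]_11   (B,1)→(C,1,-1)
state=C head=0 tape=_[1]1_11   (C,1)→(E,1,+1)
state=E head=1 tape=_1[1]_11   (E,1)→(B,1,-1)
state=B head=0 tape=_[1]1_11   (B,1)→(C,1,-1)
state=C head=-1 tape=[_]11_11   (C,_)→(H,1,+1)
state=H head=0 tape=1[1]1_11
At halt the head is at cell 0.

0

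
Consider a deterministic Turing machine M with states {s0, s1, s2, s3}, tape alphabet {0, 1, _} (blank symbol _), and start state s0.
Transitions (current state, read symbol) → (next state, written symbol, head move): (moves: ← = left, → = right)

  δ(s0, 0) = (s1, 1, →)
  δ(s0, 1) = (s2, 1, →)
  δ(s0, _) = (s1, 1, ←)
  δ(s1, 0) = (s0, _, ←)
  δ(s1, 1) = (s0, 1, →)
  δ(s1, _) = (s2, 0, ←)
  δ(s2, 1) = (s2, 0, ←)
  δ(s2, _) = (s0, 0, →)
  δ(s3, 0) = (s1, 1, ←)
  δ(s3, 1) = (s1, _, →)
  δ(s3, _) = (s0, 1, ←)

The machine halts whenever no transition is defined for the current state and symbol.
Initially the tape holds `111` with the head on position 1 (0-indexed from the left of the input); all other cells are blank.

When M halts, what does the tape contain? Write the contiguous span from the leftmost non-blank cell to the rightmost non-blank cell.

01000

s0 | _1[1]1_   read 1 → write 1, move →, go to s2
s2 | _11[1]_   read 1 → write 0, move ←, go to s2
s2 | _1[1]0_   read 1 → write 0, move ←, go to s2
s2 | _[1]00_   read 1 → write 0, move ←, go to s2
s2 | [_]000_   read _ → write 0, move →, go to s0
s0 | 0[0]00_   read 0 → write 1, move →, go to s1
s1 | 01[0]0_   read 0 → write _, move ←, go to s0
s0 | 0[1]_0_   read 1 → write 1, move →, go to s2
s2 | 01[_]0_   read _ → write 0, move →, go to s0
s0 | 010[0]_   read 0 → write 1, move →, go to s1
s1 | 0101[_]   read _ → write 0, move ←, go to s2
s2 | 010[1]0   read 1 → write 0, move ←, go to s2
s2 | 01[0]00
The non-blank tape span at halt is 01000.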